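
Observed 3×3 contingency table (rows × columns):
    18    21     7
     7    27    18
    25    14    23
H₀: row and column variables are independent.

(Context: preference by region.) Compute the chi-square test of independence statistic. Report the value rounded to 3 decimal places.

Row totals [46, 52, 62], col totals [50, 62, 48], n=160
χ² = (18−14.38)²/14.38 + (21−17.82)²/17.82 + (7−13.80)²/13.80 + (7−16.25)²/16.25 + (27−20.15)²/20.15 + (18−15.60)²/15.60 + (25−19.38)²/19.38 + (14−24.02)²/24.02 + (23−18.60)²/18.60 = 19.6508
df = 4

test statistic = 19.651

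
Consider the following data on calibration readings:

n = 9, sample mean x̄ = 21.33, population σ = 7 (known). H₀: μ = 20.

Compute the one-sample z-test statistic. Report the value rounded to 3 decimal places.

SE = σ/√n = 7/√9 = 2.3333
z = (x̄−μ₀)/SE = (21.33−20)/2.3333 = 0.5700

test statistic = 0.570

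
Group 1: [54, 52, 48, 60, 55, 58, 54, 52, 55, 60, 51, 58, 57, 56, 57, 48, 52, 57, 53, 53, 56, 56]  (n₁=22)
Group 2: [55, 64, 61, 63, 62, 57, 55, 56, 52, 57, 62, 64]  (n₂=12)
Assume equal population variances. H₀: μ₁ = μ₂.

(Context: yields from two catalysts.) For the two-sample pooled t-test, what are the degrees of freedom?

df = n₁ + n₂ − 2 = 22 + 12 − 2 = 32

degrees of freedom = 32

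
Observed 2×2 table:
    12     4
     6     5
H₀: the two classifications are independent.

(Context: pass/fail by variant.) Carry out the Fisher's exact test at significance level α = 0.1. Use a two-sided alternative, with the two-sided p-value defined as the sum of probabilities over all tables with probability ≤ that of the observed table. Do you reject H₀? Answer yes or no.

reject H₀: no

Margins: r₁=16, r₂=11, c₁=18, c₂=9, n=27
p_obs = C(16,12)·C(11,6)/C(27,18); sum pmf over tables with pmf ≤ p_obs
p-value (two-sided) = 0.41053
At α=0.1: p ≥ α → fail to reject H₀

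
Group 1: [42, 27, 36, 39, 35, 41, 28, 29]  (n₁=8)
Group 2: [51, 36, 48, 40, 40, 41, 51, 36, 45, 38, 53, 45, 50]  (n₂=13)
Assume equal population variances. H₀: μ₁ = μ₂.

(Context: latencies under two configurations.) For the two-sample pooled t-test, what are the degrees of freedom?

df = n₁ + n₂ − 2 = 8 + 13 − 2 = 19

degrees of freedom = 19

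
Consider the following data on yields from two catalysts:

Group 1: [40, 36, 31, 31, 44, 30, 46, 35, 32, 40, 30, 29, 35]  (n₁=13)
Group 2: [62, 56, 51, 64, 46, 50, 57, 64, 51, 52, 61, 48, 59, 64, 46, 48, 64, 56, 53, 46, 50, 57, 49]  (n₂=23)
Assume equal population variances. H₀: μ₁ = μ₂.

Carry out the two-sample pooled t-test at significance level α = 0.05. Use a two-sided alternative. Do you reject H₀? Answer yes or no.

reject H₀: yes

x̄₁=35.308, s₁=5.618, n₁=13
x̄₂=54.522, s₂=6.402, n₂=23
s_p² = [12·5.618² + 22·6.402²]/34 = 37.6620
SE = √(s_p²·(1/13+1/23)) = 2.1294
t = (35.308−54.522)/2.1294 = -9.0230
df = 34
p-value (two-sided) = 0.00000
At α=0.05: p < α → reject H₀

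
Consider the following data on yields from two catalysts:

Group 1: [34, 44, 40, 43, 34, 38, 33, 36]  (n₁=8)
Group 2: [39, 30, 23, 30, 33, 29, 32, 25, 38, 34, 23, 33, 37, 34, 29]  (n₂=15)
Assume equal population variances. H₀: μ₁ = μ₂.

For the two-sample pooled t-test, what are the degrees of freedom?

df = n₁ + n₂ − 2 = 8 + 15 − 2 = 21

degrees of freedom = 21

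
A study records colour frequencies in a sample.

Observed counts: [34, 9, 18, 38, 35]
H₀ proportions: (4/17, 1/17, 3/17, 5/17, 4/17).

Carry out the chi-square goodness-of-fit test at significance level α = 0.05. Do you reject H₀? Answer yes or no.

n = 134; E_i = n·p_i = [31.53, 7.88, 23.65, 39.41, 31.53]
χ² = (34−31.53)²/31.53 + (9−7.88)²/7.88 + (18−23.65)²/23.65 + (38−39.41)²/39.41 + (35−31.53)²/31.53 = 2.1332
df = 4
p-value (upper-tail) = 0.71127
At α=0.05: p ≥ α → fail to reject H₀

reject H₀: no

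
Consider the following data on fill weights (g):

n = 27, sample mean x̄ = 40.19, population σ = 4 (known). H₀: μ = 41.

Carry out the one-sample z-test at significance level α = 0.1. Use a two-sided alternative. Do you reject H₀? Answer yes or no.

SE = σ/√n = 4/√27 = 0.7698
z = (x̄−μ₀)/SE = (40.19−41)/0.7698 = -1.0522
p-value (two-sided) = 0.29270
At α=0.1: p ≥ α → fail to reject H₀

reject H₀: no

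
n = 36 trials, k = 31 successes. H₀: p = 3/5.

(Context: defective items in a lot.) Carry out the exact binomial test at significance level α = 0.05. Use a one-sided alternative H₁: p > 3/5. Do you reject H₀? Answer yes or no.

reject H₀: yes

Exact binomial: n=36, k=31, p₀=3/5=0.6000
P(X≥31) from Σ C(n,i)·p₀^i·(1−p₀)^(n−i)
p-value (one-sided, H₁ greater) = 0.00066
At α=0.05: p < α → reject H₀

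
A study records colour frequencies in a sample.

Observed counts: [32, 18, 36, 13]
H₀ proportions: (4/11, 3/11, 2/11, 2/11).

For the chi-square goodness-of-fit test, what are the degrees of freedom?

df = k − 1 = 4 − 1 = 3

degrees of freedom = 3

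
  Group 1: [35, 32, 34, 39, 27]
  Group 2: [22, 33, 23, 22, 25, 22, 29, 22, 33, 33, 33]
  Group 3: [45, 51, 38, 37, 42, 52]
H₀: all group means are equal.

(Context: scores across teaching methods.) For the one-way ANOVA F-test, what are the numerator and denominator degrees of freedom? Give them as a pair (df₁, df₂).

degrees of freedom = [2, 19]

k = 3 groups, N = 22 total
df = (k−1, N−k) = (3−1, 22−3) = (2, 19)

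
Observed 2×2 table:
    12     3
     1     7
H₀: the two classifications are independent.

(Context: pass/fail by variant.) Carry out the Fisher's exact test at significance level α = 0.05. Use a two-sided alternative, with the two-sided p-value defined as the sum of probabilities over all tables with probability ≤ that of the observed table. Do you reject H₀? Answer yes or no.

Margins: r₁=15, r₂=8, c₁=13, c₂=10, n=23
p_obs = C(15,12)·C(8,1)/C(23,13); sum pmf over tables with pmf ≤ p_obs
p-value (two-sided) = 0.00590
At α=0.05: p < α → reject H₀

reject H₀: yes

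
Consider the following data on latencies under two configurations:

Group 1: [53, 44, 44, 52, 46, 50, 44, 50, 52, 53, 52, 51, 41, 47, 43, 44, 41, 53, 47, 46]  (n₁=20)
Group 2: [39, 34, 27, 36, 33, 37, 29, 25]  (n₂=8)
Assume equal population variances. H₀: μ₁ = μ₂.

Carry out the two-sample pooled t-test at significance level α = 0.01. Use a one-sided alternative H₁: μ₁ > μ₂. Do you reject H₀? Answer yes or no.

x̄₁=47.650, s₁=4.196, n₁=20
x̄₂=32.500, s₂=5.014, n₂=8
s_p² = [19·4.196² + 7·5.014²]/26 = 19.6365
SE = √(s_p²·(1/20+1/8)) = 1.8538
t = (47.650−32.500)/1.8538 = 8.1726
df = 26
p-value (one-sided, H₁ greater) = 0.00000
At α=0.01: p < α → reject H₀

reject H₀: yes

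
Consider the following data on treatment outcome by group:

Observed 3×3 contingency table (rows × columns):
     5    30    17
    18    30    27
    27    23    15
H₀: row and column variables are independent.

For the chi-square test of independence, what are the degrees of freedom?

df = (r−1)(c−1) = (3−1)·(3−1) = 4

degrees of freedom = 4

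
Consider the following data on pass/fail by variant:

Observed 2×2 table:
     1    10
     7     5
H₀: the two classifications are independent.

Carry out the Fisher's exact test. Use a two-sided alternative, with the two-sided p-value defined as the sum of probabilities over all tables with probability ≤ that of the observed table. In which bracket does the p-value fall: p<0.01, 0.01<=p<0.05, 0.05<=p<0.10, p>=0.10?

p-value bracket: 0.01<=p<0.05

Margins: r₁=11, r₂=12, c₁=8, c₂=15, n=23
p_obs = C(11,1)·C(12,7)/C(23,8); sum pmf over tables with pmf ≤ p_obs
p-value (two-sided) = 0.02719
→ bracket: 0.01<=p<0.05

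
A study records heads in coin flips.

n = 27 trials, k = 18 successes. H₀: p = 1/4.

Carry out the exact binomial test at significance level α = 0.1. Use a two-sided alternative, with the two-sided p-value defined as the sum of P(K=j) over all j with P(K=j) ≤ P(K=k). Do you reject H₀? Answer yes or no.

Exact binomial: n=27, k=18, p₀=1/4=0.2500
P(X=j) = C(n,j)·p₀^j·(1−p₀)^(n−j); p = Σ P(X=j) over j with P(X=j) ≤ P(X=18)
p-value (two-sided) = 0.00001
At α=0.1: p < α → reject H₀

reject H₀: yes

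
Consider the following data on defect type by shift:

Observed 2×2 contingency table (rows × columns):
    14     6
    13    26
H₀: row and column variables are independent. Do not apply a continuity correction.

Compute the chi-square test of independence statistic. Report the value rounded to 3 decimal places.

test statistic = 7.161

Row totals [20, 39], col totals [27, 32], n=59
χ² = (14−9.15)²/9.15 + (6−10.85)²/10.85 + (13−17.85)²/17.85 + (26−21.15)²/21.15 = 7.1610
df = 1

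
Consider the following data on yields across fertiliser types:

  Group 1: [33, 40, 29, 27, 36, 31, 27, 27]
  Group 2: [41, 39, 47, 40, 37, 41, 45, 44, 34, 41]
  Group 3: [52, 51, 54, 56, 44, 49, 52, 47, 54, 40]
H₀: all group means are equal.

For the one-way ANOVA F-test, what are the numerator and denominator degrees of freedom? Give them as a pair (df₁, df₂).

degrees of freedom = [2, 25]

k = 3 groups, N = 28 total
df = (k−1, N−k) = (3−1, 28−3) = (2, 25)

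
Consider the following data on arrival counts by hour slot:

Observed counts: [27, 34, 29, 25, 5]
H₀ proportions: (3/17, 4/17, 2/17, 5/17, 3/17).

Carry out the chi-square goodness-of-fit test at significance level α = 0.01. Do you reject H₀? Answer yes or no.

n = 120; E_i = n·p_i = [21.18, 28.24, 14.12, 35.29, 21.18]
χ² = (27−21.18)²/21.18 + (34−28.24)²/28.24 + (29−14.12)²/14.12 + (25−35.29)²/35.29 + (5−21.18)²/21.18 = 33.8264
df = 4
p-value (upper-tail) = 0.00000
At α=0.01: p < α → reject H₀

reject H₀: yes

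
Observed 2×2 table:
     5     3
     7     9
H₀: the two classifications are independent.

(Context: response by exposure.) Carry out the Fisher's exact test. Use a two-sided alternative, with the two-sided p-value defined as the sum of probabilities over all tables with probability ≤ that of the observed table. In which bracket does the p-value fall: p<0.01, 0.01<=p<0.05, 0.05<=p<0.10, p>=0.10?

Margins: r₁=8, r₂=16, c₁=12, c₂=12, n=24
p_obs = C(8,5)·C(16,7)/C(24,12); sum pmf over tables with pmf ≤ p_obs
p-value (two-sided) = 0.66685
→ bracket: p>=0.10

p-value bracket: p>=0.10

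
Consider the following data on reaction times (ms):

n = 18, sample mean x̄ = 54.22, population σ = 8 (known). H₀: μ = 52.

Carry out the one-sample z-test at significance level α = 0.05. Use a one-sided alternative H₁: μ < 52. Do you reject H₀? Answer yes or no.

SE = σ/√n = 8/√18 = 1.8856
z = (x̄−μ₀)/SE = (54.22−52)/1.8856 = 1.1773
p-value (one-sided, H₁ less) = 0.88047
At α=0.05: p ≥ α → fail to reject H₀

reject H₀: no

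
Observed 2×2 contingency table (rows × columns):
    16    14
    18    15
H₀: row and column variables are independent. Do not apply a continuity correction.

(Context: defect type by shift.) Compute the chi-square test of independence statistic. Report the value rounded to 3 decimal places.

test statistic = 0.009

Row totals [30, 33], col totals [34, 29], n=63
χ² = (16−16.19)²/16.19 + (14−13.81)²/13.81 + (18−17.81)²/17.81 + (15−15.19)²/15.19 = 0.0093
df = 1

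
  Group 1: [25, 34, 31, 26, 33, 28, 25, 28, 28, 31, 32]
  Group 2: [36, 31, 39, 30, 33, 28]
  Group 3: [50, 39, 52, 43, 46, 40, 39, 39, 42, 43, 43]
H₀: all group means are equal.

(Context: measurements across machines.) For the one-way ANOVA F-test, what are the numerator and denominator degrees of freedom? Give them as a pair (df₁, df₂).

degrees of freedom = [2, 25]

k = 3 groups, N = 28 total
df = (k−1, N−k) = (3−1, 28−3) = (2, 25)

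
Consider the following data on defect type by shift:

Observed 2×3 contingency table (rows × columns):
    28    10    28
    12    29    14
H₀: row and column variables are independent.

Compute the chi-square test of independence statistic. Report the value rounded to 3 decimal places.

Row totals [66, 55], col totals [40, 39, 42], n=121
χ² = (28−21.82)²/21.82 + (10−21.27)²/21.27 + (28−22.91)²/22.91 + (12−18.18)²/18.18 + (29−17.73)²/17.73 + (14−19.09)²/19.09 = 19.4841
df = 2

test statistic = 19.484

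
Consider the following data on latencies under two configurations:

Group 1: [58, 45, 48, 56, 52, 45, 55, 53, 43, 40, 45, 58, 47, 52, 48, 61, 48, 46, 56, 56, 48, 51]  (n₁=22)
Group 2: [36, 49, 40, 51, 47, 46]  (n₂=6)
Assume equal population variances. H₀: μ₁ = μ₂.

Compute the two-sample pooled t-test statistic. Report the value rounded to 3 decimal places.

test statistic = 2.188

x̄₁=50.500, s₁=5.604, n₁=22
x̄₂=44.833, s₂=5.707, n₂=6
s_p² = [21·5.604² + 5·5.707²]/26 = 31.6282
SE = √(s_p²·(1/22+1/6)) = 2.5902
t = (50.500−44.833)/2.5902 = 2.1878
df = 26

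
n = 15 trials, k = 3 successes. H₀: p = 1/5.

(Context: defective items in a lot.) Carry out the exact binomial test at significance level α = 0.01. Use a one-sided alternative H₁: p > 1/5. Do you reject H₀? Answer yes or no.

Exact binomial: n=15, k=3, p₀=1/5=0.2000
P(X≥3) from Σ C(n,i)·p₀^i·(1−p₀)^(n−i)
p-value (one-sided, H₁ greater) = 0.60198
At α=0.01: p ≥ α → fail to reject H₀

reject H₀: no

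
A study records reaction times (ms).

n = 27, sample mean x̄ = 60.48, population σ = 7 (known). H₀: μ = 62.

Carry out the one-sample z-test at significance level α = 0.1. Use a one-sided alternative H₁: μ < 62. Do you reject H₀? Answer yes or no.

reject H₀: no

SE = σ/√n = 7/√27 = 1.3472
z = (x̄−μ₀)/SE = (60.48−62)/1.3472 = -1.1283
p-value (one-sided, H₁ less) = 0.12960
At α=0.1: p ≥ α → fail to reject H₀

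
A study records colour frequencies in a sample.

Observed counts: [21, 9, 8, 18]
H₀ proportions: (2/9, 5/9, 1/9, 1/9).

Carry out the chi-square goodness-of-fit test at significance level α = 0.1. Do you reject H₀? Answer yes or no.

n = 56; E_i = n·p_i = [12.44, 31.11, 6.22, 6.22]
χ² = (21−12.44)²/12.44 + (9−31.11)²/31.11 + (8−6.22)²/6.22 + (18−6.22)²/6.22 = 44.3982
df = 3
p-value (upper-tail) = 0.00000
At α=0.1: p < α → reject H₀

reject H₀: yes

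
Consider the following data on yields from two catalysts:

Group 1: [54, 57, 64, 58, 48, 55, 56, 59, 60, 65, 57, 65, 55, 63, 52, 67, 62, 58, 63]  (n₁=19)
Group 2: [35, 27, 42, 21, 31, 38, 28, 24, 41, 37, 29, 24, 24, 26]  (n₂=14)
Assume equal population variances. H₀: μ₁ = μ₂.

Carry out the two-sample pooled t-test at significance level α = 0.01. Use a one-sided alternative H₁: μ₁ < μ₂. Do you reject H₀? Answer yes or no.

reject H₀: no

x̄₁=58.842, s₁=4.992, n₁=19
x̄₂=30.500, s₂=6.903, n₂=14
s_p² = [18·4.992² + 13·6.903²]/31 = 34.4525
SE = √(s_p²·(1/19+1/14)) = 2.0674
t = (58.842−30.500)/2.0674 = 13.7090
df = 31
p-value (one-sided, H₁ less) = 1.00000
At α=0.01: p ≥ α → fail to reject H₀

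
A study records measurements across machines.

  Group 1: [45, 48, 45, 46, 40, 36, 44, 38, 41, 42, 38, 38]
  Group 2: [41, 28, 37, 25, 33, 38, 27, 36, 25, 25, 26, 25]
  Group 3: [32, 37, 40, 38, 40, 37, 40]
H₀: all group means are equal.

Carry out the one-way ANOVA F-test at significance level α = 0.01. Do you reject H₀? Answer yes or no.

reject H₀: yes

Group means [41.75, 30.50, 37.71], grand mean 36.484
SSB = Σnᵢ(x̄ᵢ−x̄)² = 773.063; SSW = ΣΣ(x−x̄ᵢ)² = 616.679
MSB = 773.063/2 = 386.5317; MSW = 616.679/28 = 22.0242
F = MSB/MSW = 17.5503
df = (2, 28)
p-value (upper-tail) = 0.00001
At α=0.01: p < α → reject H₀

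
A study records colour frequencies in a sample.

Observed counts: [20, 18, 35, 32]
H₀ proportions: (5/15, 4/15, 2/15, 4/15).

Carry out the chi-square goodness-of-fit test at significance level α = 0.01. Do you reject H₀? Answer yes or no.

reject H₀: yes

n = 105; E_i = n·p_i = [35.00, 28.00, 14.00, 28.00]
χ² = (20−35.00)²/35.00 + (18−28.00)²/28.00 + (35−14.00)²/14.00 + (32−28.00)²/28.00 = 42.0714
df = 3
p-value (upper-tail) = 0.00000
At α=0.01: p < α → reject H₀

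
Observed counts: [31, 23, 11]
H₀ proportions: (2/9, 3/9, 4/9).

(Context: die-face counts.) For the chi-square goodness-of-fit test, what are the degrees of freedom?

degrees of freedom = 2

df = k − 1 = 3 − 1 = 2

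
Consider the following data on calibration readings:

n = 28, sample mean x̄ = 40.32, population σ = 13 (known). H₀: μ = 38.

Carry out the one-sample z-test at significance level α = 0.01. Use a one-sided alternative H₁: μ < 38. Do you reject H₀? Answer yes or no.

reject H₀: no

SE = σ/√n = 13/√28 = 2.4568
z = (x̄−μ₀)/SE = (40.32−38)/2.4568 = 0.9443
p-value (one-sided, H₁ less) = 0.82750
At α=0.01: p ≥ α → fail to reject H₀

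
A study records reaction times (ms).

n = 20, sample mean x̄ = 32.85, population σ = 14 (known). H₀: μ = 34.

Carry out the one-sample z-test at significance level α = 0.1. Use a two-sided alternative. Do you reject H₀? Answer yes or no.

SE = σ/√n = 14/√20 = 3.1305
z = (x̄−μ₀)/SE = (32.85−34)/3.1305 = -0.3674
p-value (two-sided) = 0.71335
At α=0.1: p ≥ α → fail to reject H₀

reject H₀: no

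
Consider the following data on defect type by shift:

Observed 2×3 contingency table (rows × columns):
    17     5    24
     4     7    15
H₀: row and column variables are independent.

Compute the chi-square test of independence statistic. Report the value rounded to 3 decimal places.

test statistic = 5.312

Row totals [46, 26], col totals [21, 12, 39], n=72
χ² = (17−13.42)²/13.42 + (5−7.67)²/7.67 + (24−24.92)²/24.92 + (4−7.58)²/7.58 + (7−4.33)²/4.33 + (15−14.08)²/14.08 = 5.3122
df = 2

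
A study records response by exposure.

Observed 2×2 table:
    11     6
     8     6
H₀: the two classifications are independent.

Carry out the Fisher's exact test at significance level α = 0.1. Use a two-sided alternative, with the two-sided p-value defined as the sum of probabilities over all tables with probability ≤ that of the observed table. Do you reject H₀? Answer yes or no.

reject H₀: no

Margins: r₁=17, r₂=14, c₁=19, c₂=12, n=31
p_obs = C(17,11)·C(14,8)/C(31,19); sum pmf over tables with pmf ≤ p_obs
p-value (two-sided) = 0.72410
At α=0.1: p ≥ α → fail to reject H₀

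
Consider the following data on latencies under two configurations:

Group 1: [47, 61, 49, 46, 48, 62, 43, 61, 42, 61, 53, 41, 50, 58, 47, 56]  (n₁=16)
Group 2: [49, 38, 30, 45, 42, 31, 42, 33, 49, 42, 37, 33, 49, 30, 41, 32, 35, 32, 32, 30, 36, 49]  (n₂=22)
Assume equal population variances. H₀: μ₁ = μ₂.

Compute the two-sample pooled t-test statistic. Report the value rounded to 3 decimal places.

x̄₁=51.562, s₁=7.348, n₁=16
x̄₂=38.045, s₂=6.911, n₂=22
s_p² = [15·7.348² + 21·6.911²]/36 = 50.3581
SE = √(s_p²·(1/16+1/22)) = 2.3316
t = (51.562−38.045)/2.3316 = 5.7973
df = 36

test statistic = 5.797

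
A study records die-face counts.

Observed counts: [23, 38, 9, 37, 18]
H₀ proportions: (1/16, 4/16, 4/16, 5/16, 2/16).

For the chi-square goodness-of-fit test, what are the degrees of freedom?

df = k − 1 = 5 − 1 = 4

degrees of freedom = 4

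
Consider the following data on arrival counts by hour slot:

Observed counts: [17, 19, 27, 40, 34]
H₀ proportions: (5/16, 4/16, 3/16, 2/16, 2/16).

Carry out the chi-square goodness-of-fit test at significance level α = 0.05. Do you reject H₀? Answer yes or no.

reject H₀: yes

n = 137; E_i = n·p_i = [42.81, 34.25, 25.69, 17.12, 17.12]
χ² = (17−42.81)²/42.81 + (19−34.25)²/34.25 + (27−25.69)²/25.69 + (40−17.12)²/17.12 + (34−17.12)²/17.12 = 69.6044
df = 4
p-value (upper-tail) = 0.00000
At α=0.05: p < α → reject H₀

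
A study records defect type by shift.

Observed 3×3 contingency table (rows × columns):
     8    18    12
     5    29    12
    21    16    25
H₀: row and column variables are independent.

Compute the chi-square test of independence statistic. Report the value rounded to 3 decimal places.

test statistic = 16.462

Row totals [38, 46, 62], col totals [34, 63, 49], n=146
χ² = (8−8.85)²/8.85 + (18−16.40)²/16.40 + (12−12.75)²/12.75 + (5−10.71)²/10.71 + (29−19.85)²/19.85 + (12−15.44)²/15.44 + (21−14.44)²/14.44 + (16−26.75)²/26.75 + (25−20.81)²/20.81 = 16.4618
df = 4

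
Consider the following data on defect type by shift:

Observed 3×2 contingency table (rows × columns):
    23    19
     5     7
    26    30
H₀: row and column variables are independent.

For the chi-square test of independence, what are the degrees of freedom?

degrees of freedom = 2

df = (r−1)(c−1) = (3−1)·(2−1) = 2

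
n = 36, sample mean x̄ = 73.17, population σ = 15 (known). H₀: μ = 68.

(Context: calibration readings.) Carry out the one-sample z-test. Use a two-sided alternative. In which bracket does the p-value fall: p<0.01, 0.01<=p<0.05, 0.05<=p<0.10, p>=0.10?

p-value bracket: 0.01<=p<0.05

SE = σ/√n = 15/√36 = 2.5000
z = (x̄−μ₀)/SE = (73.17−68)/2.5000 = 2.0680
p-value (two-sided) = 0.03864
→ bracket: 0.01<=p<0.05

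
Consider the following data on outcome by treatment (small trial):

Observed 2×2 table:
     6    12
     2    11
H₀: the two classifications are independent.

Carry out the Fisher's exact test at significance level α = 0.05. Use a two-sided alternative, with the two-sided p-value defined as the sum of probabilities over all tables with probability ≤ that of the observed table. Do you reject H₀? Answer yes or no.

reject H₀: no

Margins: r₁=18, r₂=13, c₁=8, c₂=23, n=31
p_obs = C(18,6)·C(13,2)/C(31,8); sum pmf over tables with pmf ≤ p_obs
p-value (two-sided) = 0.41203
At α=0.05: p ≥ α → fail to reject H₀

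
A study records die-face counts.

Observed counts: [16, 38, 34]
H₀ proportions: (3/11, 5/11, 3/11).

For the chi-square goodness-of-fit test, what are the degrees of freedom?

degrees of freedom = 2

df = k − 1 = 3 − 1 = 2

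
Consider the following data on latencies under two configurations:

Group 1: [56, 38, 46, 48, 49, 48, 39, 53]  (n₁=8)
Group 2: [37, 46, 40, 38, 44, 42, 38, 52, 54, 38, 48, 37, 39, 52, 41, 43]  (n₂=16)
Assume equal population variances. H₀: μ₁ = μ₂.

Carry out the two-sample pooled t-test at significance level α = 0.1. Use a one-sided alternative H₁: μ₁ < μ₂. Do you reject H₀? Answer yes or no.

reject H₀: no

x̄₁=47.125, s₁=6.198, n₁=8
x̄₂=43.062, s₂=5.744, n₂=16
s_p² = [7·6.198² + 15·5.744²]/22 = 34.7188
SE = √(s_p²·(1/8+1/16)) = 2.5514
t = (47.125−43.062)/2.5514 = 1.5922
df = 22
p-value (one-sided, H₁ less) = 0.93720
At α=0.1: p ≥ α → fail to reject H₀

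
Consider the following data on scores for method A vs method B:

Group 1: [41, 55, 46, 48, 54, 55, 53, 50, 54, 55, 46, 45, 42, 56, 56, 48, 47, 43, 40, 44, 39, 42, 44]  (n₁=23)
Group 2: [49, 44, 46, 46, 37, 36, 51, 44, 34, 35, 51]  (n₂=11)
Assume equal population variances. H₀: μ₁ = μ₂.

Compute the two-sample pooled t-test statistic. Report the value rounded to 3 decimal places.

x̄₁=47.957, s₁=5.709, n₁=23
x̄₂=43.000, s₂=6.434, n₂=11
s_p² = [22·5.709² + 10·6.434²]/32 = 35.3424
SE = √(s_p²·(1/23+1/11)) = 2.1794
t = (47.957−43.000)/2.1794 = 2.2743
df = 32

test statistic = 2.274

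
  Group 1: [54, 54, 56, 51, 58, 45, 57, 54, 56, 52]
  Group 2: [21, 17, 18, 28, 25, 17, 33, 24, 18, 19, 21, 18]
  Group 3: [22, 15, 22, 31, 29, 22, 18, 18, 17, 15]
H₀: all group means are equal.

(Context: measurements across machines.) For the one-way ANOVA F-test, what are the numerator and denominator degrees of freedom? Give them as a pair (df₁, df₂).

k = 3 groups, N = 32 total
df = (k−1, N−k) = (3−1, 32−3) = (2, 29)

degrees of freedom = [2, 29]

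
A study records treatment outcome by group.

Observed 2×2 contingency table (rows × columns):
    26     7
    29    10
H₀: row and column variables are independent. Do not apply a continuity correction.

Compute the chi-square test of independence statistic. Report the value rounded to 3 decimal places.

test statistic = 0.194

Row totals [33, 39], col totals [55, 17], n=72
χ² = (26−25.21)²/25.21 + (7−7.79)²/7.79 + (29−29.79)²/29.79 + (10−9.21)²/9.21 = 0.1944
df = 1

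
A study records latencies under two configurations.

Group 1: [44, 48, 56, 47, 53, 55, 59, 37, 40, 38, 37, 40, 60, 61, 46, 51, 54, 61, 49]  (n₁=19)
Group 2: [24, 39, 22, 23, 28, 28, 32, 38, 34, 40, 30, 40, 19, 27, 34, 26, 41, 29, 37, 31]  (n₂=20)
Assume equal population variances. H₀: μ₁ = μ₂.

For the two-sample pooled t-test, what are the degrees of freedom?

degrees of freedom = 37

df = n₁ + n₂ − 2 = 19 + 20 − 2 = 37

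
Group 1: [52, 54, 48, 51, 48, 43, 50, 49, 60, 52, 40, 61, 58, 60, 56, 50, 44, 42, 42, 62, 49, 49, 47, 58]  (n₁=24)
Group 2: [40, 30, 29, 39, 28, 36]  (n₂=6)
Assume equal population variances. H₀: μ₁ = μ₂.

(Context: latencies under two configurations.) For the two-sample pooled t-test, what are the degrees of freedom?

degrees of freedom = 28

df = n₁ + n₂ − 2 = 24 + 6 − 2 = 28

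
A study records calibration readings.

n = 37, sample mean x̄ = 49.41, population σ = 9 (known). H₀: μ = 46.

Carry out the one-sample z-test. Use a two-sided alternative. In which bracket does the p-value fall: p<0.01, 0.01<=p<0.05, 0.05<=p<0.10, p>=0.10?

p-value bracket: 0.01<=p<0.05

SE = σ/√n = 9/√37 = 1.4796
z = (x̄−μ₀)/SE = (49.41−46)/1.4796 = 2.3047
p-value (two-sided) = 0.02118
→ bracket: 0.01<=p<0.05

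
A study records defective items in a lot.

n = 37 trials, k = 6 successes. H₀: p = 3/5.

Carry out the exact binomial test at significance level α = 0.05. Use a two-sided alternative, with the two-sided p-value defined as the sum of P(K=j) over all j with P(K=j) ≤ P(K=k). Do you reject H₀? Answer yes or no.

reject H₀: yes

Exact binomial: n=37, k=6, p₀=3/5=0.6000
P(X=j) = C(n,j)·p₀^j·(1−p₀)^(n−j); p = Σ P(X=j) over j with P(X=j) ≤ P(X=6)
p-value (two-sided) = 0.00000
At α=0.05: p < α → reject H₀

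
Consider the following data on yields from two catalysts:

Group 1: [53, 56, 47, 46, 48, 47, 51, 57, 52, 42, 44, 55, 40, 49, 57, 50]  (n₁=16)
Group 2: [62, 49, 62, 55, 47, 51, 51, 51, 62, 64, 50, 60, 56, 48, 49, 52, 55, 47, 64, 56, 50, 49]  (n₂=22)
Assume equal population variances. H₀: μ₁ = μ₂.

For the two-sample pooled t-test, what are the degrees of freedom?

df = n₁ + n₂ − 2 = 16 + 22 − 2 = 36

degrees of freedom = 36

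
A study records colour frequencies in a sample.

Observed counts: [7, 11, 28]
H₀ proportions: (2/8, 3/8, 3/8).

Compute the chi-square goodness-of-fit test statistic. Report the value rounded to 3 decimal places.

n = 46; E_i = n·p_i = [11.50, 17.25, 17.25]
χ² = (7−11.50)²/11.50 + (11−17.25)²/17.25 + (28−17.25)²/17.25 = 10.7246
df = 2

test statistic = 10.725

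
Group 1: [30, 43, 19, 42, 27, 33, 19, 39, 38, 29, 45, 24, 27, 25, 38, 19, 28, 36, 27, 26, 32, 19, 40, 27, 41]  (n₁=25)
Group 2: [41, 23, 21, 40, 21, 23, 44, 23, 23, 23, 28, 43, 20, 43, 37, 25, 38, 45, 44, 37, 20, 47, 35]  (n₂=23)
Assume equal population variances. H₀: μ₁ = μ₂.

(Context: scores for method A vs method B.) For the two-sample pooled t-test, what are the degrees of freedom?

degrees of freedom = 46

df = n₁ + n₂ − 2 = 25 + 23 − 2 = 46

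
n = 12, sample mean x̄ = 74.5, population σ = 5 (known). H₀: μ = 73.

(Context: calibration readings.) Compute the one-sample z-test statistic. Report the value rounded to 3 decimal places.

SE = σ/√n = 5/√12 = 1.4434
z = (x̄−μ₀)/SE = (74.5−73)/1.4434 = 1.0392

test statistic = 1.039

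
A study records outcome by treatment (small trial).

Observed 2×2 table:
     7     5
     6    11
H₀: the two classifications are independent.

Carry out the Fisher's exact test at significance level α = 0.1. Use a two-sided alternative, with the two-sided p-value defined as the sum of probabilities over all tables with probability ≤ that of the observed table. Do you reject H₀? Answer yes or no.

reject H₀: no

Margins: r₁=12, r₂=17, c₁=13, c₂=16, n=29
p_obs = C(12,7)·C(17,6)/C(29,13); sum pmf over tables with pmf ≤ p_obs
p-value (two-sided) = 0.27418
At α=0.1: p ≥ α → fail to reject H₀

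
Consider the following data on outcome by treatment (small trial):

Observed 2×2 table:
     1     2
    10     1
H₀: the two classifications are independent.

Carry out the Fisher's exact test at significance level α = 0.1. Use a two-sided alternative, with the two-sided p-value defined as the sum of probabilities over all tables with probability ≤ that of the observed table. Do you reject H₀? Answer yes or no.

reject H₀: yes

Margins: r₁=3, r₂=11, c₁=11, c₂=3, n=14
p_obs = C(3,1)·C(11,10)/C(14,11); sum pmf over tables with pmf ≤ p_obs
p-value (two-sided) = 0.09341
At α=0.1: p < α → reject H₀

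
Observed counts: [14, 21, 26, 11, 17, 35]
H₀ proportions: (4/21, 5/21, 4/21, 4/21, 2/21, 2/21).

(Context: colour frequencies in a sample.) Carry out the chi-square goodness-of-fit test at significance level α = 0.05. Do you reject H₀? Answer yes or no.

reject H₀: yes

n = 124; E_i = n·p_i = [23.62, 29.52, 23.62, 23.62, 11.81, 11.81]
χ² = (14−23.62)²/23.62 + (21−29.52)²/29.52 + (26−23.62)²/23.62 + (11−23.62)²/23.62 + (17−11.81)²/11.81 + (35−11.81)²/11.81 = 61.1810
df = 5
p-value (upper-tail) = 0.00000
At α=0.05: p < α → reject H₀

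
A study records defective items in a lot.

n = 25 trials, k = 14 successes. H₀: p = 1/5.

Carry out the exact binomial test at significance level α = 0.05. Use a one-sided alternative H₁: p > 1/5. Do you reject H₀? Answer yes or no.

Exact binomial: n=25, k=14, p₀=1/5=0.2000
P(X≥14) from Σ C(n,i)·p₀^i·(1−p₀)^(n−i)
p-value (one-sided, H₁ greater) = 0.00008
At α=0.05: p < α → reject H₀

reject H₀: yes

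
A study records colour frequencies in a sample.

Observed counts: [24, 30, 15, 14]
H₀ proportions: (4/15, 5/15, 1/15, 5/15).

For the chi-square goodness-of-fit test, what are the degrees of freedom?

df = k − 1 = 4 − 1 = 3

degrees of freedom = 3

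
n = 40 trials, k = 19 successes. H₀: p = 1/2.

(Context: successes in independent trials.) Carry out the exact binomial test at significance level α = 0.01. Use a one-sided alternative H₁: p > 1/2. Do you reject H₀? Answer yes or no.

reject H₀: no

Exact binomial: n=40, k=19, p₀=1/2=0.5000
P(X≥19) from Σ C(n,i)·p₀^i·(1−p₀)^(n−i)
p-value (one-sided, H₁ greater) = 0.68209
At α=0.01: p ≥ α → fail to reject H₀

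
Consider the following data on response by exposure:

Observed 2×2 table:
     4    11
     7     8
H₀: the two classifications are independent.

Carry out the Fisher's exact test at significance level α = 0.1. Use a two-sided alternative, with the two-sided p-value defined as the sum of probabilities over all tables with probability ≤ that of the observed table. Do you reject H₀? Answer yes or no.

reject H₀: no

Margins: r₁=15, r₂=15, c₁=11, c₂=19, n=30
p_obs = C(15,4)·C(15,7)/C(30,11); sum pmf over tables with pmf ≤ p_obs
p-value (two-sided) = 0.44973
At α=0.1: p ≥ α → fail to reject H₀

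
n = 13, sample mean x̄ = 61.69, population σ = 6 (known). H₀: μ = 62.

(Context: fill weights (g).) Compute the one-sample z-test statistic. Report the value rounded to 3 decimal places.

SE = σ/√n = 6/√13 = 1.6641
z = (x̄−μ₀)/SE = (61.69−62)/1.6641 = -0.1863

test statistic = -0.186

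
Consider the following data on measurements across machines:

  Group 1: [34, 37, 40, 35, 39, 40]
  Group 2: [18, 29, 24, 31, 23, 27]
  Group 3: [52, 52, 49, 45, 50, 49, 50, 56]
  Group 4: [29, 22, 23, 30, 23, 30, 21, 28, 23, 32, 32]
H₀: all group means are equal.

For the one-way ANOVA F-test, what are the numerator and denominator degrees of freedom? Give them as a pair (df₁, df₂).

k = 4 groups, N = 31 total
df = (k−1, N−k) = (4−1, 31−4) = (3, 27)

degrees of freedom = [3, 27]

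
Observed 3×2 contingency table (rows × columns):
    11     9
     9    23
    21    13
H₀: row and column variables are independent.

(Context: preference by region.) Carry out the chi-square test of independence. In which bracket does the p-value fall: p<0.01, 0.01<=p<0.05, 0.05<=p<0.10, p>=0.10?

p-value bracket: 0.01<=p<0.05

Row totals [20, 32, 34], col totals [41, 45], n=86
χ² = (11−9.53)²/9.53 + (9−10.47)²/10.47 + (9−15.26)²/15.26 + (23−16.74)²/16.74 + (21−16.21)²/16.21 + (13−17.79)²/17.79 = 8.0387
df = 2
p-value (upper-tail) = 0.01796
→ bracket: 0.01<=p<0.05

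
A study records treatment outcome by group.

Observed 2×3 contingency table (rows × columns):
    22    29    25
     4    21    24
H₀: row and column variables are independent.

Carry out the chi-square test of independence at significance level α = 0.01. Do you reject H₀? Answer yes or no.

Row totals [76, 49], col totals [26, 50, 49], n=125
χ² = (22−15.81)²/15.81 + (29−30.40)²/30.40 + (25−29.79)²/29.79 + (4−10.19)²/10.19 + (21−19.60)²/19.60 + (24−19.21)²/19.21 = 8.3180
df = 2
p-value (upper-tail) = 0.01562
At α=0.01: p ≥ α → fail to reject H₀

reject H₀: no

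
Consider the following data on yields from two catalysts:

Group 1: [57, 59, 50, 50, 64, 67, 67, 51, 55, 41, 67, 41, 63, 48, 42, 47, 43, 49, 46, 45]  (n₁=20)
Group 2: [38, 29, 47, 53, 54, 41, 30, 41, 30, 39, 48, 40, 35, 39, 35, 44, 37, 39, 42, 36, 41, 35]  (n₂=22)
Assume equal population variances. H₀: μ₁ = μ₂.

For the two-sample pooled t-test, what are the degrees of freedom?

degrees of freedom = 40

df = n₁ + n₂ − 2 = 20 + 22 − 2 = 40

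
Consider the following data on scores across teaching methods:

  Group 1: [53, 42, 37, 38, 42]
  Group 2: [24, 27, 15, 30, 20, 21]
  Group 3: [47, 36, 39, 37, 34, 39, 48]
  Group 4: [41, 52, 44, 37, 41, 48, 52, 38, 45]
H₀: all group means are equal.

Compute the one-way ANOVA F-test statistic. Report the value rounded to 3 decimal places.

test statistic = 19.529

Group means [42.40, 22.83, 40.00, 44.22], grand mean 38.037
SSB = Σnᵢ(x̄ᵢ−x̄)² = 1853.374; SSW = ΣΣ(x−x̄ᵢ)² = 727.589
MSB = 1853.374/3 = 617.7914; MSW = 727.589/23 = 31.6343
F = MSB/MSW = 19.5292
df = (3, 23)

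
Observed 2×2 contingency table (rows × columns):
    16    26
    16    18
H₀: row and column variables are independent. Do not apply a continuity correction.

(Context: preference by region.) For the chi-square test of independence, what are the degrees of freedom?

df = (r−1)(c−1) = (2−1)·(2−1) = 1

degrees of freedom = 1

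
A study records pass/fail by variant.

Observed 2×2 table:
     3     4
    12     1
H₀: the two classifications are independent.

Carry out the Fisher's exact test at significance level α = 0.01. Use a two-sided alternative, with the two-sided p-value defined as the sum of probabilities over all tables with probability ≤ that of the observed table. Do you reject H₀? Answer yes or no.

reject H₀: no

Margins: r₁=7, r₂=13, c₁=15, c₂=5, n=20
p_obs = C(7,3)·C(13,12)/C(20,15); sum pmf over tables with pmf ≤ p_obs
p-value (two-sided) = 0.03070
At α=0.01: p ≥ α → fail to reject H₀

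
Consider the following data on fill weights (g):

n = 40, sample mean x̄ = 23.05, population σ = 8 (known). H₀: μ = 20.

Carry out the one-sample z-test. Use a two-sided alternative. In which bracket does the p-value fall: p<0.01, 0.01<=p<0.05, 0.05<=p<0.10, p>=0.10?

p-value bracket: 0.01<=p<0.05

SE = σ/√n = 8/√40 = 1.2649
z = (x̄−μ₀)/SE = (23.05−20)/1.2649 = 2.4112
p-value (two-sided) = 0.01590
→ bracket: 0.01<=p<0.05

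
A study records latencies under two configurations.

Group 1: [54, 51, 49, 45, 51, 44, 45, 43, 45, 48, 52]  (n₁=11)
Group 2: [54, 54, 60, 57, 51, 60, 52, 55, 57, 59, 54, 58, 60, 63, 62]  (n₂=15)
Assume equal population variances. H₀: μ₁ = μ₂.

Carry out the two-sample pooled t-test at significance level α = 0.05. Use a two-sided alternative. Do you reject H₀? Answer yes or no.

reject H₀: yes

x̄₁=47.909, s₁=3.727, n₁=11
x̄₂=57.067, s₂=3.634, n₂=15
s_p² = [10·3.727² + 14·3.634²]/24 = 13.4934
SE = √(s_p²·(1/11+1/15)) = 1.4582
t = (47.909−57.067)/1.4582 = -6.2802
df = 24
p-value (two-sided) = 0.00000
At α=0.05: p < α → reject H₀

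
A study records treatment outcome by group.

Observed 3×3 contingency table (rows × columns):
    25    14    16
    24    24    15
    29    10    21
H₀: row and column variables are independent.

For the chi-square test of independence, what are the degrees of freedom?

df = (r−1)(c−1) = (3−1)·(3−1) = 4

degrees of freedom = 4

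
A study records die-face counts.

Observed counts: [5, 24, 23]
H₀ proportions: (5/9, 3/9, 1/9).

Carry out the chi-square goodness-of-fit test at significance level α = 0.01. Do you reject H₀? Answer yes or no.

reject H₀: yes

n = 52; E_i = n·p_i = [28.89, 17.33, 5.78]
χ² = (5−28.89)²/28.89 + (24−17.33)²/17.33 + (23−5.78)²/5.78 = 73.6538
df = 2
p-value (upper-tail) = 0.00000
At α=0.01: p < α → reject H₀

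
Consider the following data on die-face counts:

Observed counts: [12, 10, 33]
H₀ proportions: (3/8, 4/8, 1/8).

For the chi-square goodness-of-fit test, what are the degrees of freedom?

df = k − 1 = 3 − 1 = 2

degrees of freedom = 2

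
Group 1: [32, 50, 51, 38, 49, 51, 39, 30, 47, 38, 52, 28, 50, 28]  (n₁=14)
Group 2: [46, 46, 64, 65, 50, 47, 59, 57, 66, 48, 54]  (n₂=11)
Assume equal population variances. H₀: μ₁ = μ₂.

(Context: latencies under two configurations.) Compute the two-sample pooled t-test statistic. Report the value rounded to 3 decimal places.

test statistic = -3.711

x̄₁=41.643, s₁=9.361, n₁=14
x̄₂=54.727, s₂=7.888, n₂=11
s_p² = [13·9.361² + 10·7.888²]/23 = 76.5824
SE = √(s_p²·(1/14+1/11)) = 3.5259
t = (41.643−54.727)/3.5259 = -3.7109
df = 23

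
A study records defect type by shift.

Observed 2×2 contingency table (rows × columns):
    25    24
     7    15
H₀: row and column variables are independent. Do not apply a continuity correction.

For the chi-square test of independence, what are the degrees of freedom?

df = (r−1)(c−1) = (2−1)·(2−1) = 1

degrees of freedom = 1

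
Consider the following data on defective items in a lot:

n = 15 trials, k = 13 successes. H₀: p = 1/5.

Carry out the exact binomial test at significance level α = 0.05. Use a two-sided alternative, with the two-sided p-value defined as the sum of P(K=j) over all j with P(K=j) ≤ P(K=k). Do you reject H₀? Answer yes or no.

Exact binomial: n=15, k=13, p₀=1/5=0.2000
P(X=j) = C(n,j)·p₀^j·(1−p₀)^(n−j); p = Σ P(X=j) over j with P(X=j) ≤ P(X=13)
p-value (two-sided) = 0.00000
At α=0.05: p < α → reject H₀

reject H₀: yes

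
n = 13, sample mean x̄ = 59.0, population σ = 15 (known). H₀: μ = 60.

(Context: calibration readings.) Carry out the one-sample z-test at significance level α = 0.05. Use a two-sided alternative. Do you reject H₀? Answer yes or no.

SE = σ/√n = 15/√13 = 4.1603
z = (x̄−μ₀)/SE = (59.0−60)/4.1603 = -0.2404
p-value (two-sided) = 0.81004
At α=0.05: p ≥ α → fail to reject H₀

reject H₀: no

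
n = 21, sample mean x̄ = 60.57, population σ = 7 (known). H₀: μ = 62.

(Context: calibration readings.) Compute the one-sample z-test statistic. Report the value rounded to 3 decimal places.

test statistic = -0.936

SE = σ/√n = 7/√21 = 1.5275
z = (x̄−μ₀)/SE = (60.57−62)/1.5275 = -0.9362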